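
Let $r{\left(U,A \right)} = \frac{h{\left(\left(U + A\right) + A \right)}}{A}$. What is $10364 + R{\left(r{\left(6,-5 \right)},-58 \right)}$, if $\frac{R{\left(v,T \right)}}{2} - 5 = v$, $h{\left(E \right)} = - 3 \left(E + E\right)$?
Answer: $\frac{51822}{5} \approx 10364.0$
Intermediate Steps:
$h{\left(E \right)} = - 6 E$ ($h{\left(E \right)} = - 3 \cdot 2 E = - 6 E$)
$r{\left(U,A \right)} = \frac{- 12 A - 6 U}{A}$ ($r{\left(U,A \right)} = \frac{\left(-6\right) \left(\left(U + A\right) + A\right)}{A} = \frac{\left(-6\right) \left(\left(A + U\right) + A\right)}{A} = \frac{\left(-6\right) \left(U + 2 A\right)}{A} = \frac{- 12 A - 6 U}{A}$)
$R{\left(v,T \right)} = 10 + 2 v$
$10364 + R{\left(r{\left(6,-5 \right)},-58 \right)} = 10364 + \left(10 + 2 \left(-12 - \frac{36}{-5}\right)\right) = 10364 + \left(10 + 2 \left(-12 - 36 \left(- \frac{1}{5}\right)\right)\right) = 10364 + \left(10 + 2 \left(-12 + \frac{36}{5}\right)\right) = 10364 + \left(10 + 2 \left(- \frac{24}{5}\right)\right) = 10364 + \left(10 - \frac{48}{5}\right) = 10364 + \frac{2}{5} = \frac{51822}{5}$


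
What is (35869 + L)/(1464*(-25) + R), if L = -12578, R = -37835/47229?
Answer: -157144377/246945605 ≈ -0.63635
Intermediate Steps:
R = -5405/6747 (R = -37835*1/47229 = -5405/6747 ≈ -0.80110)
(35869 + L)/(1464*(-25) + R) = (35869 - 12578)/(1464*(-25) - 5405/6747) = 23291/(-36600 - 5405/6747) = 23291/(-246945605/6747) = 23291*(-6747/246945605) = -157144377/246945605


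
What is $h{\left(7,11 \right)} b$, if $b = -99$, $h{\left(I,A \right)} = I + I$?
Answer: $-1386$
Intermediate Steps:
$h{\left(I,A \right)} = 2 I$
$h{\left(7,11 \right)} b = 2 \cdot 7 \left(-99\right) = 14 \left(-99\right) = -1386$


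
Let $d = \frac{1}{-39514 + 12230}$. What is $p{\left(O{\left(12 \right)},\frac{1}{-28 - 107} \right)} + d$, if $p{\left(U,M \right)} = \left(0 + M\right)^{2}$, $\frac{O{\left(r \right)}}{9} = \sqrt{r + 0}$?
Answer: $\frac{9059}{497250900} \approx 1.8218 \cdot 10^{-5}$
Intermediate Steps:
$d = - \frac{1}{27284}$ ($d = \frac{1}{-27284} = - \frac{1}{27284} \approx -3.6652 \cdot 10^{-5}$)
$O{\left(r \right)} = 9 \sqrt{r}$ ($O{\left(r \right)} = 9 \sqrt{r + 0} = 9 \sqrt{r}$)
$p{\left(U,M \right)} = M^{2}$
$p{\left(O{\left(12 \right)},\frac{1}{-28 - 107} \right)} + d = \left(\frac{1}{-28 - 107}\right)^{2} - \frac{1}{27284} = \left(\frac{1}{-135}\right)^{2} - \frac{1}{27284} = \left(- \frac{1}{135}\right)^{2} - \frac{1}{27284} = \frac{1}{18225} - \frac{1}{27284} = \frac{9059}{497250900}$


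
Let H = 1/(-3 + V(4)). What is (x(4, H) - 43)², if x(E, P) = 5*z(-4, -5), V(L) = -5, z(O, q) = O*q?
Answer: 3249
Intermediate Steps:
H = -⅛ (H = 1/(-3 - 5) = 1/(-8) = -⅛ ≈ -0.12500)
x(E, P) = 100 (x(E, P) = 5*(-4*(-5)) = 5*20 = 100)
(x(4, H) - 43)² = (100 - 43)² = 57² = 3249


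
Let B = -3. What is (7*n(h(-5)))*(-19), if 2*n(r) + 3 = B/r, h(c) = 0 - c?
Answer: 1197/5 ≈ 239.40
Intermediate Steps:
h(c) = -c
n(r) = -3/2 - 3/(2*r) (n(r) = -3/2 + (-3/r)/2 = -3/2 - 3/(2*r))
(7*n(h(-5)))*(-19) = (7*(3*(-1 - (-1)*(-5))/(2*((-1*(-5))))))*(-19) = (7*((3/2)*(-1 - 1*5)/5))*(-19) = (7*((3/2)*(⅕)*(-1 - 5)))*(-19) = (7*((3/2)*(⅕)*(-6)))*(-19) = (7*(-9/5))*(-19) = -63/5*(-19) = 1197/5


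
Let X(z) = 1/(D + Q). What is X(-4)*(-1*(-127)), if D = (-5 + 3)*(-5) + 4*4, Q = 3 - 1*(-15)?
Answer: 127/44 ≈ 2.8864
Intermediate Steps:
Q = 18 (Q = 3 + 15 = 18)
D = 26 (D = -2*(-5) + 16 = 10 + 16 = 26)
X(z) = 1/44 (X(z) = 1/(26 + 18) = 1/44)
X(-4)*(-1*(-127)) = (-1*(-127))/44 = (1/44)*127 = 127/44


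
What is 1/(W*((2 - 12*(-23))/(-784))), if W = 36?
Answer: -98/1251 ≈ -0.078337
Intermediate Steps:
1/(W*((2 - 12*(-23))/(-784))) = 1/(36*((2 - 12*(-23))/(-784))) = 1/(36*((2 + 276)*(-1/784))) = 1/(36*(278*(-1/784))) = 1/(36*(-139/392)) = 1/(-1251/98) = -98/1251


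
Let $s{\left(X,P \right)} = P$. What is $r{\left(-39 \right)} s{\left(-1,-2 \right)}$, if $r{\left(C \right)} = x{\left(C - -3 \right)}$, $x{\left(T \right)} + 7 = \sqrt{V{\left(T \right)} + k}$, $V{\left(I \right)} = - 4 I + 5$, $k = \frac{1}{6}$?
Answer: $14 - \frac{\sqrt{5370}}{3} \approx -10.427$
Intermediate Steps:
$k = \frac{1}{6} \approx 0.16667$
$V{\left(I \right)} = 5 - 4 I$
$x{\left(T \right)} = -7 + \sqrt{\frac{31}{6} - 4 T}$ ($x{\left(T \right)} = -7 + \sqrt{\left(5 - 4 T\right) + \frac{1}{6}} = -7 + \sqrt{\frac{31}{6} - 4 T}$)
$r{\left(C \right)} = -7 + \frac{\sqrt{-246 - 144 C}}{6}$ ($r{\left(C \right)} = -7 + \frac{\sqrt{186 - 144 \left(C - -3\right)}}{6} = -7 + \frac{\sqrt{186 - 144 \left(C + 3\right)}}{6} = -7 + \frac{\sqrt{186 - 144 \left(3 + C\right)}}{6} = -7 + \frac{\sqrt{186 - \left(432 + 144 C\right)}}{6} = -7 + \frac{\sqrt{-246 - 144 C}}{6}$)
$r{\left(-39 \right)} s{\left(-1,-2 \right)} = \left(-7 + \frac{\sqrt{-246 - -5616}}{6}\right) \left(-2\right) = \left(-7 + \frac{\sqrt{-246 + 5616}}{6}\right) \left(-2\right) = \left(-7 + \frac{\sqrt{5370}}{6}\right) \left(-2\right) = 14 - \frac{\sqrt{5370}}{3}$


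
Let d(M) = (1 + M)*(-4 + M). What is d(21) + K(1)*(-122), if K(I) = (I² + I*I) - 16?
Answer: 2082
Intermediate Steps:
K(I) = -16 + 2*I² (K(I) = (I² + I²) - 16 = 2*I² - 16 = -16 + 2*I²)
d(21) + K(1)*(-122) = (-4 + 21² - 3*21) + (-16 + 2*1²)*(-122) = (-4 + 441 - 63) + (-16 + 2*1)*(-122) = 374 + (-16 + 2)*(-122) = 374 - 14*(-122) = 374 + 1708 = 2082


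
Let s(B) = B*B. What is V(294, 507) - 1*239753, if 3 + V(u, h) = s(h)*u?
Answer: 75332650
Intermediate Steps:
s(B) = B²
V(u, h) = -3 + u*h² (V(u, h) = -3 + h²*u = -3 + u*h²)
V(294, 507) - 1*239753 = (-3 + 294*507²) - 1*239753 = (-3 + 294*257049) - 239753 = (-3 + 75572406) - 239753 = 75572403 - 239753 = 75332650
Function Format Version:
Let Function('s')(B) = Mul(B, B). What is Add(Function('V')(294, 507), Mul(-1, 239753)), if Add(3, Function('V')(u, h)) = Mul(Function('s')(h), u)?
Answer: 75332650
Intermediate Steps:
Function('s')(B) = Pow(B, 2)
Function('V')(u, h) = Add(-3, Mul(u, Pow(h, 2))) (Function('V')(u, h) = Add(-3, Mul(Pow(h, 2), u)) = Add(-3, Mul(u, Pow(h, 2))))
Add(Function('V')(294, 507), Mul(-1, 239753)) = Add(Add(-3, Mul(294, Pow(507, 2))), Mul(-1, 239753)) = Add(Add(-3, Mul(294, 257049)), -239753) = Add(Add(-3, 75572406), -239753) = Add(75572403, -239753) = 75332650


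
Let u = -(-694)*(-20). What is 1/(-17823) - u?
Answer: 247383239/17823 ≈ 13880.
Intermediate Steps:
u = -13880 (u = -694*20 = -13880)
1/(-17823) - u = 1/(-17823) - 1*(-13880) = -1/17823 + 13880 = 247383239/17823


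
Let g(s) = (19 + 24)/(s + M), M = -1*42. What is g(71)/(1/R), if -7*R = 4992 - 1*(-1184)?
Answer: -265568/203 ≈ -1308.2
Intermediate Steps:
M = -42
g(s) = 43/(-42 + s) (g(s) = (19 + 24)/(s - 42) = 43/(-42 + s))
R = -6176/7 (R = -(4992 - 1*(-1184))/7 = -(4992 + 1184)/7 = -⅐*6176 = -6176/7 ≈ -882.29)
g(71)/(1/R) = (43/(-42 + 71))/(1/(-6176/7)) = (43/29)/(-7/6176) = (43*(1/29))*(-6176/7) = (43/29)*(-6176/7) = -265568/203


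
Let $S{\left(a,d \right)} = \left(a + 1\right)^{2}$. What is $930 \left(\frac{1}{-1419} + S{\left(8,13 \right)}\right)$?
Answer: $\frac{35630780}{473} \approx 75329.0$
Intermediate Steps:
$S{\left(a,d \right)} = \left(1 + a\right)^{2}$
$930 \left(\frac{1}{-1419} + S{\left(8,13 \right)}\right) = 930 \left(\frac{1}{-1419} + \left(1 + 8\right)^{2}\right) = 930 \left(- \frac{1}{1419} + 9^{2}\right) = 930 \left(- \frac{1}{1419} + 81\right) = 930 \cdot \frac{114938}{1419} = \frac{35630780}{473}$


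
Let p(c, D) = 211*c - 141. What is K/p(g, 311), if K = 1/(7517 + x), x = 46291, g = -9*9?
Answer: -1/927219456 ≈ -1.0785e-9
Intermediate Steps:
g = -81
p(c, D) = -141 + 211*c
K = 1/53808 (K = 1/(7517 + 46291) = 1/53808 ≈ 1.8585e-5)
K/p(g, 311) = 1/(53808*(-141 + 211*(-81))) = 1/(53808*(-141 - 17091)) = (1/53808)/(-17232) = (1/53808)*(-1/17232) = -1/927219456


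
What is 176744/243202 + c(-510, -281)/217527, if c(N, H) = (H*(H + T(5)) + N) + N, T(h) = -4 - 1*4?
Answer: 28974358633/26451500727 ≈ 1.0954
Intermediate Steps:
T(h) = -8 (T(h) = -4 - 4 = -8)
c(N, H) = 2*N + H*(-8 + H) (c(N, H) = (H*(H - 8) + N) + N = (H*(-8 + H) + N) + N = (N + H*(-8 + H)) + N = 2*N + H*(-8 + H))
176744/243202 + c(-510, -281)/217527 = 176744/243202 + ((-281)**2 - 8*(-281) + 2*(-510))/217527 = 176744*(1/243202) + (78961 + 2248 - 1020)*(1/217527) = 88372/121601 + 80189*(1/217527) = 88372/121601 + 80189/217527 = 28974358633/26451500727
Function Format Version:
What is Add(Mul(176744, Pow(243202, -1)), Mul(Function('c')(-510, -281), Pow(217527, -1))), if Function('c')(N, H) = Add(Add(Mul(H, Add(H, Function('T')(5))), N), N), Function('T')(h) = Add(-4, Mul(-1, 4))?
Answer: Rational(28974358633, 26451500727) ≈ 1.0954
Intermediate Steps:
Function('T')(h) = -8 (Function('T')(h) = Add(-4, -4) = -8)
Function('c')(N, H) = Add(Mul(2, N), Mul(H, Add(-8, H))) (Function('c')(N, H) = Add(Add(Mul(H, Add(H, -8)), N), N) = Add(Add(Mul(H, Add(-8, H)), N), N) = Add(Add(N, Mul(H, Add(-8, H))), N) = Add(Mul(2, N), Mul(H, Add(-8, H))))
Add(Mul(176744, Pow(243202, -1)), Mul(Function('c')(-510, -281), Pow(217527, -1))) = Add(Mul(176744, Pow(243202, -1)), Mul(Add(Pow(-281, 2), Mul(-8, -281), Mul(2, -510)), Pow(217527, -1))) = Add(Mul(176744, Rational(1, 243202)), Mul(Add(78961, 2248, -1020), Rational(1, 217527))) = Add(Rational(88372, 121601), Mul(80189, Rational(1, 217527))) = Add(Rational(88372, 121601), Rational(80189, 217527)) = Rational(28974358633, 26451500727)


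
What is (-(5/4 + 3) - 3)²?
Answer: 841/16 ≈ 52.563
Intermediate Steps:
(-(5/4 + 3) - 3)² = (-1*17/4 - 3)² = (-17/4 - 3)² = (-29/4)² = 841/16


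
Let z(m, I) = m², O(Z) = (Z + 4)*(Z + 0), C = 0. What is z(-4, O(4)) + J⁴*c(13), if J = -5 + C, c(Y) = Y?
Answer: 8141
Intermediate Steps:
O(Z) = Z*(4 + Z) (O(Z) = (4 + Z)*Z = Z*(4 + Z))
J = -5 (J = -5 + 0 = -5)
z(-4, O(4)) + J⁴*c(13) = (-4)² + (-5)⁴*13 = 16 + 625*13 = 16 + 8125 = 8141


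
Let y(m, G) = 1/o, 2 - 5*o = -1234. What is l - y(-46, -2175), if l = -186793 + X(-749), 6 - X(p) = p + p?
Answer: -229017209/1236 ≈ -1.8529e+5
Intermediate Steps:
o = 1236/5 (o = 2/5 - 1/5*(-1234) = 2/5 + 1234/5 = 1236/5 ≈ 247.20)
y(m, G) = 5/1236 (y(m, G) = 1/(1236/5) = 5/1236)
X(p) = 6 - 2*p (X(p) = 6 - (p + p) = 6 - 2*p)
l = -185289 (l = -186793 + (6 - 2*(-749)) = -186793 + (6 + 1498) = -186793 + 1504 = -185289)
l - y(-46, -2175) = -185289 - 1*5/1236 = -185289 - 5/1236 = -229017209/1236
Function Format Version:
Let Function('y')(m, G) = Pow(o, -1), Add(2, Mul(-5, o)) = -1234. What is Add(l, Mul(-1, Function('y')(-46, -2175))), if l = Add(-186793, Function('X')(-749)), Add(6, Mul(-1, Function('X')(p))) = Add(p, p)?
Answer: Rational(-229017209, 1236) ≈ -1.8529e+5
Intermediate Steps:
o = Rational(1236, 5) (o = Add(Rational(2, 5), Mul(Rational(-1, 5), -1234)) = Add(Rational(2, 5), Rational(1234, 5)) = Rational(1236, 5) ≈ 247.20)
Function('y')(m, G) = Rational(5, 1236) (Function('y')(m, G) = Pow(Rational(1236, 5), -1) = Rational(5, 1236))
Function('X')(p) = Add(6, Mul(-2, p)) (Function('X')(p) = Add(6, Mul(-1, Add(p, p))) = Add(6, Mul(-1, Mul(2, p))) = Add(6, Mul(-2, p)))
l = -185289 (l = Add(-186793, Add(6, Mul(-2, -749))) = Add(-186793, Add(6, 1498)) = Add(-186793, 1504) = -185289)
Add(l, Mul(-1, Function('y')(-46, -2175))) = Add(-185289, Mul(-1, Rational(5, 1236))) = Add(-185289, Rational(-5, 1236)) = Rational(-229017209, 1236)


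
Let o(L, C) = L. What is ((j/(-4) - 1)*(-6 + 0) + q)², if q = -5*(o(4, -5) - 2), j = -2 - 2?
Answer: 100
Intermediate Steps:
j = -4
q = -10 (q = -5*(4 - 2) = -5*2 = -10)
((j/(-4) - 1)*(-6 + 0) + q)² = ((-4/(-4) - 1)*(-6 + 0) - 10)² = ((-4*(-¼) - 1)*(-6) - 10)² = ((1 - 1)*(-6) - 10)² = (0*(-6) - 10)² = (0 - 10)² = (-10)² = 100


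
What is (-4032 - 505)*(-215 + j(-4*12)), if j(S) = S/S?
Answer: 970918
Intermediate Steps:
j(S) = 1
(-4032 - 505)*(-215 + j(-4*12)) = (-4032 - 505)*(-215 + 1) = -4537*(-214) = 970918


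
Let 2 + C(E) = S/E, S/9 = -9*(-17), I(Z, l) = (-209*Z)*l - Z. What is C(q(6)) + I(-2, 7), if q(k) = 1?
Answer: 4303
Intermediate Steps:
I(Z, l) = -Z - 209*Z*l (I(Z, l) = -209*Z*l - Z = -Z - 209*Z*l)
S = 1377 (S = 9*(-9*(-17)) = 9*153 = 1377)
C(E) = -2 + 1377/E
C(q(6)) + I(-2, 7) = (-2 + 1377/1) - 1*(-2)*(1 + 209*7) = (-2 + 1377*1) - 1*(-2)*(1 + 1463) = (-2 + 1377) - 1*(-2)*1464 = 1375 + 2928 = 4303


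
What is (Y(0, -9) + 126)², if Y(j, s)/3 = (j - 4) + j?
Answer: 12996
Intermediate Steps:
Y(j, s) = -12 + 6*j (Y(j, s) = 3*((j - 4) + j) = 3*((-4 + j) + j) = 3*(-4 + 2*j) = -12 + 6*j)
(Y(0, -9) + 126)² = ((-12 + 6*0) + 126)² = ((-12 + 0) + 126)² = (-12 + 126)² = 114² = 12996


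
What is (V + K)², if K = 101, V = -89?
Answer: 144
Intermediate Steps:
(V + K)² = (-89 + 101)² = 12² = 144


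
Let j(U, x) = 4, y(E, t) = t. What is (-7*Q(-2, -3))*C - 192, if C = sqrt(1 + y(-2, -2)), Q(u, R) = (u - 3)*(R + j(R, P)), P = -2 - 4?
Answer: -192 + 35*I ≈ -192.0 + 35.0*I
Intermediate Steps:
P = -6
Q(u, R) = (-3 + u)*(4 + R) (Q(u, R) = (u - 3)*(R + 4) = (-3 + u)*(4 + R))
C = I (C = sqrt(1 - 2) = sqrt(-1) = I ≈ 1.0*I)
(-7*Q(-2, -3))*C - 192 = (-7*(-12 - 3*(-3) + 4*(-2) - 3*(-2)))*I - 192 = (-7*(-12 + 9 - 8 + 6))*I - 192 = (-7*(-5))*I - 192 = 35*I - 192 = -192 + 35*I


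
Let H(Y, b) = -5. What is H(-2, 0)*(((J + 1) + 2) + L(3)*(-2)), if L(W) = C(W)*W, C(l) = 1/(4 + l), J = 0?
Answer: -75/7 ≈ -10.714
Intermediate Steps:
L(W) = W/(4 + W)
H(-2, 0)*(((J + 1) + 2) + L(3)*(-2)) = -5*(((0 + 1) + 2) + (3/(4 + 3))*(-2)) = -5*((1 + 2) + (3/7)*(-2)) = -5*(3 + (3*(1/7))*(-2)) = -5*(3 + (3/7)*(-2)) = -5*(3 - 6/7) = -5*15/7 = -75/7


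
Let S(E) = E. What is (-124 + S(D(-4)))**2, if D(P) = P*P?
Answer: 11664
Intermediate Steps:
D(P) = P**2
(-124 + S(D(-4)))**2 = (-124 + (-4)**2)**2 = (-124 + 16)**2 = (-108)**2 = 11664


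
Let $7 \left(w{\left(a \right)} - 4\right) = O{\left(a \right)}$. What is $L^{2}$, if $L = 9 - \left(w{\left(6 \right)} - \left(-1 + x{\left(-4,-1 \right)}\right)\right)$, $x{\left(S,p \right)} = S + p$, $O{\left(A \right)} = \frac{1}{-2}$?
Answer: $\frac{169}{196} \approx 0.86224$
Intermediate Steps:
$O{\left(A \right)} = - \frac{1}{2}$
$w{\left(a \right)} = \frac{55}{14}$ ($w{\left(a \right)} = 4 + \frac{1}{7} \left(- \frac{1}{2}\right) = 4 - \frac{1}{14} = \frac{55}{14}$)
$L = - \frac{13}{14}$ ($L = 9 - \left(\frac{55}{14} + \left(- (-4 - 1) + 1\right)\right) = 9 - \left(\frac{55}{14} + \left(\left(-1\right) \left(-5\right) + 1\right)\right) = 9 - \left(\frac{55}{14} + \left(5 + 1\right)\right) = 9 - \left(\frac{55}{14} + 6\right) = 9 - \frac{139}{14} = - \frac{13}{14} \approx -0.92857$)
$L^{2} = \left(- \frac{13}{14}\right)^{2} = \frac{169}{196}$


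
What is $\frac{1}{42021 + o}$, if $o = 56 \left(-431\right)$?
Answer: $\frac{1}{17885} \approx 5.5913 \cdot 10^{-5}$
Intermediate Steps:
$o = -24136$
$\frac{1}{42021 + o} = \frac{1}{42021 - 24136} = \frac{1}{17885}$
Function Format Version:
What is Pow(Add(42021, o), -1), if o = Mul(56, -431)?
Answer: Rational(1, 17885) ≈ 5.5913e-5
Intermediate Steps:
o = -24136
Pow(Add(42021, o), -1) = Pow(Add(42021, -24136), -1) = Pow(17885, -1) = Rational(1, 17885)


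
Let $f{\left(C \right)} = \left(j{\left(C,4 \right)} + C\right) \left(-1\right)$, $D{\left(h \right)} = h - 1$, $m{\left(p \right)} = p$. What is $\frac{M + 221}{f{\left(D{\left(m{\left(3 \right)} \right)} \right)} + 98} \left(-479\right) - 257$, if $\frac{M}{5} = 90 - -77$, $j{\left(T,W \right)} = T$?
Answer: $- \frac{264991}{47} \approx -5638.1$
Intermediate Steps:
$D{\left(h \right)} = -1 + h$ ($D{\left(h \right)} = h - 1 = -1 + h$)
$f{\left(C \right)} = - 2 C$ ($f{\left(C \right)} = \left(C + C\right) \left(-1\right) = 2 C \left(-1\right) = - 2 C$)
$M = 835$ ($M = 5 \left(90 - -77\right) = 5 \left(90 + 77\right) = 5 \cdot 167 = 835$)
$\frac{M + 221}{f{\left(D{\left(m{\left(3 \right)} \right)} \right)} + 98} \left(-479\right) - 257 = \frac{835 + 221}{- 2 \left(-1 + 3\right) + 98} \left(-479\right) - 257 = \frac{1056}{\left(-2\right) 2 + 98} \left(-479\right) - 257 = \frac{1056}{-4 + 98} \left(-479\right) - 257 = \frac{1056}{94} \left(-479\right) - 257 = 1056 \cdot \frac{1}{94} \left(-479\right) - 257 = \frac{528}{47} \left(-479\right) - 257 = - \frac{252912}{47} - 257 = - \frac{264991}{47}$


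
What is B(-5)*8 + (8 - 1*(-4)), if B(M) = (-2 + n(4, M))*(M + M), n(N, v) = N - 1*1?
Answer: -68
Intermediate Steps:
n(N, v) = -1 + N (n(N, v) = N - 1 = -1 + N)
B(M) = 2*M (B(M) = (-2 + (-1 + 4))*(M + M) = (-2 + 3)*(2*M) = 1*(2*M) = 2*M)
B(-5)*8 + (8 - 1*(-4)) = (2*(-5))*8 + (8 - 1*(-4)) = -10*8 + (8 + 4) = -80 + 12 = -68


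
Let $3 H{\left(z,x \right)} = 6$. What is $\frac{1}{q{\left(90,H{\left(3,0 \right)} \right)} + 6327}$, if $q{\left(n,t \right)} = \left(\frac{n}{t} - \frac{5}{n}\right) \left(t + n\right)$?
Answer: $\frac{9}{94157} \approx 9.5585 \cdot 10^{-5}$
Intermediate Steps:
$H{\left(z,x \right)} = 2$ ($H{\left(z,x \right)} = \frac{1}{3} \cdot 6 = 2$)
$q{\left(n,t \right)} = \left(n + t\right) \left(- \frac{5}{n} + \frac{n}{t}\right)$ ($q{\left(n,t \right)} = \left(- \frac{5}{n} + \frac{n}{t}\right) \left(n + t\right) = \left(n + t\right) \left(- \frac{5}{n} + \frac{n}{t}\right)$)
$\frac{1}{q{\left(90,H{\left(3,0 \right)} \right)} + 6327} = \frac{1}{\left(-5 + 90 + \frac{90^{2}}{2} - \frac{10}{90}\right) + 6327} = \frac{1}{\left(-5 + 90 + 8100 \cdot \frac{1}{2} - 10 \cdot \frac{1}{90}\right) + 6327} = \frac{1}{\left(-5 + 90 + 4050 - \frac{1}{9}\right) + 6327} = \frac{1}{\frac{37214}{9} + 6327} = \frac{1}{\frac{94157}{9}} = \frac{9}{94157}$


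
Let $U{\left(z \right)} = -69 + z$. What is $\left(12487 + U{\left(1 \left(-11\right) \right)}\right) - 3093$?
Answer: $9314$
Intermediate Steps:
$\left(12487 + U{\left(1 \left(-11\right) \right)}\right) - 3093 = \left(12487 + \left(-69 + 1 \left(-11\right)\right)\right) - 3093 = \left(12487 - 80\right) - 3093 = 12407 - 3093 = 9314$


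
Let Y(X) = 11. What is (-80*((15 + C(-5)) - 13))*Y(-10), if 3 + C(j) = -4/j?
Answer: 176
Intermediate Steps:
C(j) = -3 - 4/j
(-80*((15 + C(-5)) - 13))*Y(-10) = -80*((15 + (-3 - 4/(-5))) - 13)*11 = -80*((15 + (-3 - 4*(-1/5))) - 13)*11 = -80*((15 + (-3 + 4/5)) - 13)*11 = -80*((15 - 11/5) - 13)*11 = -80*(64/5 - 13)*11 = -80*(-1/5)*11 = 16*11 = 176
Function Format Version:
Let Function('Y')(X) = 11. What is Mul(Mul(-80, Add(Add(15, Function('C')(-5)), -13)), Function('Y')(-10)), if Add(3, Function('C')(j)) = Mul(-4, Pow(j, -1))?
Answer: 176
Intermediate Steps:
Function('C')(j) = Add(-3, Mul(-4, Pow(j, -1)))
Mul(Mul(-80, Add(Add(15, Function('C')(-5)), -13)), Function('Y')(-10)) = Mul(Mul(-80, Add(Add(15, Add(-3, Mul(-4, Pow(-5, -1)))), -13)), 11) = Mul(Mul(-80, Add(Add(15, Add(-3, Mul(-4, Rational(-1, 5)))), -13)), 11) = Mul(Mul(-80, Add(Add(15, Add(-3, Rational(4, 5))), -13)), 11) = Mul(Mul(-80, Add(Add(15, Rational(-11, 5)), -13)), 11) = Mul(Mul(-80, Add(Rational(64, 5), -13)), 11) = Mul(Mul(-80, Rational(-1, 5)), 11) = Mul(16, 11) = 176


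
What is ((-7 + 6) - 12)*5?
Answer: -65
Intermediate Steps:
((-7 + 6) - 12)*5 = (-1 - 12)*5 = -13*5 = -65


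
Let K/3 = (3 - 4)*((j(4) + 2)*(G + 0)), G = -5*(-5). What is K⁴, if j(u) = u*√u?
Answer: 316406250000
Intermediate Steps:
j(u) = u^(3/2)
G = 25
K = -750 (K = 3*((3 - 4)*((4^(3/2) + 2)*(25 + 0))) = 3*(-(8 + 2)*25) = 3*(-10*25) = 3*(-1*250) = 3*(-250) = -750)
K⁴ = (-750)⁴ = 316406250000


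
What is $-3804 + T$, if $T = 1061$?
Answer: $-2743$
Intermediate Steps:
$-3804 + T = -3804 + 1061 = -2743$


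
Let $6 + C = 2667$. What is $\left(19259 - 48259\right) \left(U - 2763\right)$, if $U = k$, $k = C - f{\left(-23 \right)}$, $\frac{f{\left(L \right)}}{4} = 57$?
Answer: $9570000$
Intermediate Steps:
$C = 2661$ ($C = -6 + 2667 = 2661$)
$f{\left(L \right)} = 228$ ($f{\left(L \right)} = 4 \cdot 57 = 228$)
$k = 2433$ ($k = 2661 - 228 = 2433$)
$U = 2433$
$\left(19259 - 48259\right) \left(U - 2763\right) = \left(19259 - 48259\right) \left(2433 - 2763\right) = \left(-29000\right) \left(-330\right) = 9570000$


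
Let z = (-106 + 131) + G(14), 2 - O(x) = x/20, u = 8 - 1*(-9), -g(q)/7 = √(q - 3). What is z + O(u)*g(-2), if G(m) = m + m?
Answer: 53 - 161*I*√5/20 ≈ 53.0 - 18.0*I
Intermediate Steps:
g(q) = -7*√(-3 + q) (g(q) = -7*√(q - 3) = -7*√(-3 + q))
G(m) = 2*m
u = 17 (u = 8 + 9 = 17)
O(x) = 2 - x/20
z = 53 (z = (-106 + 131) + 2*14 = 25 + 28 = 53)
z + O(u)*g(-2) = 53 + (2 - 1/20*17)*(-7*√(-3 - 2)) = 53 + (2 - 17/20)*(-7*I*√5) = 53 + 23*(-7*I*√5)/20 = 53 - 161*I*√5/20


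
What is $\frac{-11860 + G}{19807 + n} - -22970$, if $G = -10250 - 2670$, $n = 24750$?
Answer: $\frac{1023449510}{44557} \approx 22969.0$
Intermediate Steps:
$G = -12920$
$\frac{-11860 + G}{19807 + n} - -22970 = \frac{-11860 - 12920}{19807 + 24750} - -22970 = - \frac{24780}{44557} + 22970 = \frac{1023449510}{44557}$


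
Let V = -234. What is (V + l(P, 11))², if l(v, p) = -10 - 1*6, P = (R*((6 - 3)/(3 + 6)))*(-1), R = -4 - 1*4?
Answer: 62500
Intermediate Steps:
R = -8 (R = -4 - 4 = -8)
P = 8/3 (P = -8*(6 - 3)/(3 + 6)*(-1) = -24/9*(-1) = -8*⅓*(-1) = -8/3*(-1) = 8/3 ≈ 2.6667)
l(v, p) = -16 (l(v, p) = -10 - 6 = -16)
(V + l(P, 11))² = (-234 - 16)² = (-250)² = 62500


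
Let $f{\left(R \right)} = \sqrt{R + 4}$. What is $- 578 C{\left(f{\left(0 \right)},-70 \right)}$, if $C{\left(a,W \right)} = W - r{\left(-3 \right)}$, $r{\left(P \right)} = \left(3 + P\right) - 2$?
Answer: $39304$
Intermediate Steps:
$r{\left(P \right)} = 1 + P$
$f{\left(R \right)} = \sqrt{4 + R}$
$C{\left(a,W \right)} = 2 + W$ ($C{\left(a,W \right)} = W - \left(1 - 3\right) = W - -2 = W + 2 = 2 + W$)
$- 578 C{\left(f{\left(0 \right)},-70 \right)} = - 578 \left(2 - 70\right) = \left(-578\right) \left(-68\right) = 39304$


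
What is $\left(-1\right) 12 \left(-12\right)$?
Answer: $144$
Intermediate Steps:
$\left(-1\right) 12 \left(-12\right) = \left(-12\right) \left(-12\right) = 144$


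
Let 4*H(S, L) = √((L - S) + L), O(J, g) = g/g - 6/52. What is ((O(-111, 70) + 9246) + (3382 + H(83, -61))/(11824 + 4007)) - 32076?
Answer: -9396512935/411606 + I*√205/63324 ≈ -22829.0 + 0.0002261*I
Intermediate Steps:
O(J, g) = 23/26 (O(J, g) = 1 - 6*1/52 = 1 - 3/26 = 23/26)
H(S, L) = √(-S + 2*L)/4 (H(S, L) = √((L - S) + L)/4 = √(-S + 2*L)/4)
((O(-111, 70) + 9246) + (3382 + H(83, -61))/(11824 + 4007)) - 32076 = ((23/26 + 9246) + (3382 + √(-1*83 + 2*(-61))/4)/(11824 + 4007)) - 32076 = (240419/26 + (3382 + √(-83 - 122)/4)/15831) - 32076 = (240419/26 + (3382 + √(-205)/4)*(1/15831)) - 32076 = (240419/26 + (3382 + (I*√205)/4)*(1/15831)) - 32076 = (240419/26 + (3382 + I*√205/4)*(1/15831)) - 32076 = (240419/26 + (3382/15831 + I*√205/63324)) - 32076 = (3806161121/411606 + I*√205/63324) - 32076 = -9396512935/411606 + I*√205/63324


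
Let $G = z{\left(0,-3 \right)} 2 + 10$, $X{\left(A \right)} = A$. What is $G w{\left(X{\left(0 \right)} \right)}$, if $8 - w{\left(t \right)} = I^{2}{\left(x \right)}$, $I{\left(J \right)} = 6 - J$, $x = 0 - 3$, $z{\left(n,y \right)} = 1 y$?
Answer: $-292$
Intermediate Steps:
$z{\left(n,y \right)} = y$
$x = -3$ ($x = 0 - 3 = -3$)
$w{\left(t \right)} = -73$ ($w{\left(t \right)} = 8 - \left(6 - -3\right)^{2} = 8 - \left(6 + 3\right)^{2} = 8 - 9^{2} = 8 - 81 = -73$)
$G = 4$ ($G = \left(-3\right) 2 + 10 = -6 + 10 = 4$)
$G w{\left(X{\left(0 \right)} \right)} = 4 \left(-73\right) = -292$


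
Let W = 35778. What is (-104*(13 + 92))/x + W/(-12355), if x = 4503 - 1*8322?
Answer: -573194/15727915 ≈ -0.036444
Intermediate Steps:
x = -3819 (x = 4503 - 8322 = -3819)
(-104*(13 + 92))/x + W/(-12355) = -104*(13 + 92)/(-3819) + 35778/(-12355) = -104*105*(-1/3819) + 35778*(-1/12355) = -10920*(-1/3819) - 35778/12355 = 3640/1273 - 35778/12355 = -573194/15727915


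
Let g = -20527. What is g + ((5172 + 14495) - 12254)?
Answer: -13114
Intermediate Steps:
g + ((5172 + 14495) - 12254) = -20527 + ((5172 + 14495) - 12254) = -20527 + (19667 - 12254) = -20527 + 7413 = -13114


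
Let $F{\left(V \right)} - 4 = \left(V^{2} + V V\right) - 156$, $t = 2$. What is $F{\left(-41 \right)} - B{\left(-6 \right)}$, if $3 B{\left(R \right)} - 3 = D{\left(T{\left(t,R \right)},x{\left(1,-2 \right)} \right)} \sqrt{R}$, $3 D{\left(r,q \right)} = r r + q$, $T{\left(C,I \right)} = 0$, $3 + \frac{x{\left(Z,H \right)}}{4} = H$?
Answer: $3209 + \frac{20 i \sqrt{6}}{9} \approx 3209.0 + 5.4433 i$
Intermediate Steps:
$x{\left(Z,H \right)} = -12 + 4 H$
$D{\left(r,q \right)} = \frac{q}{3} + \frac{r^{2}}{3}$ ($D{\left(r,q \right)} = \frac{r r + q}{3} = \frac{r^{2} + q}{3} = \frac{q + r^{2}}{3} = \frac{q}{3} + \frac{r^{2}}{3}$)
$F{\left(V \right)} = -152 + 2 V^{2}$ ($F{\left(V \right)} = 4 - \left(156 - V^{2} - V V\right) = 4 + \left(\left(V^{2} + V^{2}\right) - 156\right) = 4 + \left(2 V^{2} - 156\right) = 4 + \left(-156 + 2 V^{2}\right) = -152 + 2 V^{2}$)
$B{\left(R \right)} = 1 - \frac{20 \sqrt{R}}{9}$ ($B{\left(R \right)} = 1 + \frac{\left(\frac{-12 + 4 \left(-2\right)}{3} + \frac{0^{2}}{3}\right) \sqrt{R}}{3} = 1 + \frac{\left(\frac{-12 - 8}{3} + \frac{1}{3} \cdot 0\right) \sqrt{R}}{3} = 1 + \frac{\left(\frac{1}{3} \left(-20\right) + 0\right) \sqrt{R}}{3} = 1 + \frac{\left(- \frac{20}{3} + 0\right) \sqrt{R}}{3} = 1 + \frac{\left(- \frac{20}{3}\right) \sqrt{R}}{3} = 1 - \frac{20 \sqrt{R}}{9}$)
$F{\left(-41 \right)} - B{\left(-6 \right)} = \left(-152 + 2 \left(-41\right)^{2}\right) - \left(1 - \frac{20 \sqrt{-6}}{9}\right) = \left(-152 + 2 \cdot 1681\right) - \left(1 - \frac{20 i \sqrt{6}}{9}\right) = \left(-152 + 3362\right) - \left(1 - \frac{20 i \sqrt{6}}{9}\right) = 3210 - \left(1 - \frac{20 i \sqrt{6}}{9}\right) = 3209 + \frac{20 i \sqrt{6}}{9}$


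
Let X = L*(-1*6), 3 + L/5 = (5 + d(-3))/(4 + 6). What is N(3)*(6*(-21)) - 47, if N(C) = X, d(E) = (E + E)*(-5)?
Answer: 1843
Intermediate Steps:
d(E) = -10*E (d(E) = (2*E)*(-5) = -10*E)
L = 5/2 (L = -15 + 5*((5 - 10*(-3))/(4 + 6)) = -15 + 5*((5 + 30)/10) = -15 + 5*(35*(1/10)) = -15 + 5*(7/2) = -15 + 35/2 = 5/2 ≈ 2.5000)
X = -15 (X = 5*(-1*6)/2 = (5/2)*(-6) = -15)
N(C) = -15
N(3)*(6*(-21)) - 47 = -90*(-21) - 47 = -15*(-126) - 47 = 1890 - 47 = 1843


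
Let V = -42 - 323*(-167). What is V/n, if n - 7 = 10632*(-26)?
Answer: -53899/276425 ≈ -0.19499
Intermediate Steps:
n = -276425 (n = 7 + 10632*(-26) = 7 - 276432 = -276425)
V = 53899 (V = -42 + 53941 = 53899)
V/n = 53899/(-276425) = 53899*(-1/276425) = -53899/276425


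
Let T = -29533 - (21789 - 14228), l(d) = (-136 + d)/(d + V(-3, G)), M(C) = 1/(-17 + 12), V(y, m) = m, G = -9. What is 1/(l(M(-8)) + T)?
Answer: -46/1705643 ≈ -2.6969e-5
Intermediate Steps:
M(C) = -1/5 (M(C) = 1/(-5) = -1/5)
l(d) = (-136 + d)/(-9 + d) (l(d) = (-136 + d)/(d - 9) = (-136 + d)/(-9 + d))
T = -37094 (T = -29533 - 1*7561 = -29533 - 7561 = -37094)
1/(l(M(-8)) + T) = 1/((-136 - 1/5)/(-9 - 1/5) - 37094) = 1/(-681/5/(-46/5) - 37094) = 1/(-5/46*(-681/5) - 37094) = 1/(681/46 - 37094) = 1/(-1705643/46) = -46/1705643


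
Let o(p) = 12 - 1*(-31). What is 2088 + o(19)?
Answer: 2131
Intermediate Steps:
o(p) = 43 (o(p) = 12 + 31 = 43)
2088 + o(19) = 2088 + 43 = 2131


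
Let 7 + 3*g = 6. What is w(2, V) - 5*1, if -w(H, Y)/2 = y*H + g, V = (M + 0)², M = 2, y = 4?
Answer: -61/3 ≈ -20.333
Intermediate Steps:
g = -⅓ (g = -7/3 + (⅓)*6 = -7/3 + 2 = -⅓ ≈ -0.33333)
V = 4 (V = (2 + 0)² = 2² = 4)
w(H, Y) = ⅔ - 8*H (w(H, Y) = -2*(4*H - ⅓) = -2*(-⅓ + 4*H) = ⅔ - 8*H)
w(2, V) - 5*1 = (⅔ - 8*2) - 5*1 = (⅔ - 16) - 5 = -46/3 - 5 = -61/3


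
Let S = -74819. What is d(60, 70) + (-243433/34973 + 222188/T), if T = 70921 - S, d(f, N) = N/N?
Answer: -5652594869/1274241255 ≈ -4.4361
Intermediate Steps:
d(f, N) = 1
T = 145740 (T = 70921 - 1*(-74819) = 70921 + 74819 = 145740)
d(60, 70) + (-243433/34973 + 222188/T) = 1 + (-243433/34973 + 222188/145740) = 1 + (-243433*1/34973 + 222188*(1/145740)) = 1 + (-243433/34973 + 55547/36435) = 1 - 6926836124/1274241255 = -5652594869/1274241255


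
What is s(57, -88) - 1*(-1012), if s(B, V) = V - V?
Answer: 1012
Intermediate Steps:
s(B, V) = 0
s(57, -88) - 1*(-1012) = 0 - 1*(-1012) = 0 + 1012 = 1012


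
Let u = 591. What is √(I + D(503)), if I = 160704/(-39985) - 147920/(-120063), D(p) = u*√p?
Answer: √(-64233732102147561360 + 13620719936018694977775*√503)/4800719055 ≈ 115.12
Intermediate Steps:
D(p) = 591*√p
I = -13380023152/4800719055 (I = 160704*(-1/39985) - 147920*(-1/120063) = -160704/39985 + 147920/120063 = -13380023152/4800719055 ≈ -2.7871)
√(I + D(503)) = √(-13380023152/4800719055 + 591*√503)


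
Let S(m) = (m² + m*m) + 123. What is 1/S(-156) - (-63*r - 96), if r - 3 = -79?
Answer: -228946139/48795 ≈ -4692.0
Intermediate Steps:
r = -76 (r = 3 - 79 = -76)
S(m) = 123 + 2*m² (S(m) = (m² + m²) + 123 = 2*m² + 123 = 123 + 2*m²)
1/S(-156) - (-63*r - 96) = 1/(123 + 2*(-156)²) - (-63*(-76) - 96) = 1/(123 + 2*24336) - (4788 - 96) = 1/(123 + 48672) - 1*4692 = 1/48795 - 4692 = -228946139/48795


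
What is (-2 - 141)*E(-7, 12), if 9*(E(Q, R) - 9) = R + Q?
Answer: -12298/9 ≈ -1366.4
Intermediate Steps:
E(Q, R) = 9 + Q/9 + R/9 (E(Q, R) = 9 + (R + Q)/9 = 9 + (Q + R)/9 = 9 + (Q/9 + R/9) = 9 + Q/9 + R/9)
(-2 - 141)*E(-7, 12) = (-2 - 141)*(9 + (1/9)*(-7) + (1/9)*12) = -143*(9 - 7/9 + 4/3) = -143*86/9 = -12298/9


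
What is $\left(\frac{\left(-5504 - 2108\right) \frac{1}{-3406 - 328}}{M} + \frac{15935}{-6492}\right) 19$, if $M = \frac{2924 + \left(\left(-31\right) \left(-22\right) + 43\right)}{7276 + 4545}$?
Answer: $\frac{3486874102153}{44227938036} \approx 78.839$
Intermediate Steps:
$M = \frac{3649}{11821}$ ($M = \frac{2924 + \left(682 + 43\right)}{11821} = \left(2924 + 725\right) \frac{1}{11821} = 3649 \cdot \frac{1}{11821} = \frac{3649}{11821} \approx 0.30869$)
$\left(\frac{\left(-5504 - 2108\right) \frac{1}{-3406 - 328}}{M} + \frac{15935}{-6492}\right) 19 = \left(\frac{\left(-5504 - 2108\right) \frac{1}{-3406 - 328}}{\frac{3649}{11821}} + \frac{15935}{-6492}\right) 19 = \left(- \frac{7612}{-3734} \cdot \frac{11821}{3649} + 15935 \left(- \frac{1}{6492}\right)\right) 19 = \left(\left(-7612\right) \left(- \frac{1}{3734}\right) \frac{11821}{3649} - \frac{15935}{6492}\right) 19 = \left(\frac{3806}{1867} \cdot \frac{11821}{3649} - \frac{15935}{6492}\right) 19 = \left(\frac{44990726}{6812683} - \frac{15935}{6492}\right) 19 = \frac{183519689587}{44227938036} \cdot 19 = \frac{3486874102153}{44227938036}$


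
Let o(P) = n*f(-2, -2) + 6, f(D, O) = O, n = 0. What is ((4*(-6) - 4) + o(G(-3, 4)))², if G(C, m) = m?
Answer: 484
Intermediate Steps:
o(P) = 6 (o(P) = 0*(-2) + 6 = 0 + 6 = 6)
((4*(-6) - 4) + o(G(-3, 4)))² = ((4*(-6) - 4) + 6)² = ((-24 - 4) + 6)² = (-28 + 6)² = (-22)² = 484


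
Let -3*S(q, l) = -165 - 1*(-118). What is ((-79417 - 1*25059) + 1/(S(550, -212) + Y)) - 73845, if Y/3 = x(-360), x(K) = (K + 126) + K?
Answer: -944922982/5299 ≈ -1.7832e+5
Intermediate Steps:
S(q, l) = 47/3 (S(q, l) = -(-165 - 1*(-118))/3 = -(-165 + 118)/3 = -⅓*(-47) = 47/3)
x(K) = 126 + 2*K (x(K) = (126 + K) + K = 126 + 2*K)
Y = -1782 (Y = 3*(126 + 2*(-360)) = 3*(126 - 720) = 3*(-594) = -1782)
((-79417 - 1*25059) + 1/(S(550, -212) + Y)) - 73845 = ((-79417 - 1*25059) + 1/(47/3 - 1782)) - 73845 = ((-79417 - 25059) + 1/(-5299/3)) - 73845 = (-104476 - 3/5299) - 73845 = -553618327/5299 - 73845 = -944922982/5299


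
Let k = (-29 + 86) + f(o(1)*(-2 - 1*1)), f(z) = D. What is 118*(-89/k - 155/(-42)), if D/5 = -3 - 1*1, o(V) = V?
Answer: 117823/777 ≈ 151.64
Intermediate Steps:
D = -20 (D = 5*(-3 - 1*1) = 5*(-3 - 1) = 5*(-4) = -20)
f(z) = -20
k = 37 (k = (-29 + 86) - 20 = 57 - 20 = 37)
118*(-89/k - 155/(-42)) = 118*(-89/37 - 155/(-42)) = 118*(-89*1/37 - 155*(-1/42)) = 118*(-89/37 + 155/42) = 118*(1997/1554) = 117823/777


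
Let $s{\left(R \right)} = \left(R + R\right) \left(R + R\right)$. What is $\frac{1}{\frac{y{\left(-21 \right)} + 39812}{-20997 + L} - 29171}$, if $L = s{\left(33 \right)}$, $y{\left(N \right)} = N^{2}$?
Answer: $- \frac{16641}{485474864} \approx -3.4278 \cdot 10^{-5}$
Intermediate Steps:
$s{\left(R \right)} = 4 R^{2}$ ($s{\left(R \right)} = 2 R 2 R = 4 R^{2}$)
$L = 4356$ ($L = 4 \cdot 33^{2} = 4 \cdot 1089 = 4356$)
$\frac{1}{\frac{y{\left(-21 \right)} + 39812}{-20997 + L} - 29171} = \frac{1}{\frac{\left(-21\right)^{2} + 39812}{-20997 + 4356} - 29171} = \frac{1}{\frac{441 + 39812}{-16641} - 29171} = \frac{1}{40253 \left(- \frac{1}{16641}\right) - 29171} = \frac{1}{- \frac{40253}{16641} - 29171} = \frac{1}{- \frac{485474864}{16641}} = - \frac{16641}{485474864}$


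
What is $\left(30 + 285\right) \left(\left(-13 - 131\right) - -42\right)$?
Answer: $-32130$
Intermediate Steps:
$\left(30 + 285\right) \left(\left(-13 - 131\right) - -42\right) = 315 \left(-144 + 42\right) = 315 \left(-102\right) = -32130$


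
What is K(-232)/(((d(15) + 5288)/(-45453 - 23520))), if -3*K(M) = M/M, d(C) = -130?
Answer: 22991/5158 ≈ 4.4573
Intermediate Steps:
K(M) = -⅓ (K(M) = -M/(3*M) = -⅓*1 = -⅓)
K(-232)/(((d(15) + 5288)/(-45453 - 23520))) = -(-45453 - 23520)/(-130 + 5288)/3 = -1/(3*(5158/(-68973))) = -1/(3*(5158*(-1/68973))) = -1/(3*(-5158/68973)) = -⅓*(-68973/5158) = 22991/5158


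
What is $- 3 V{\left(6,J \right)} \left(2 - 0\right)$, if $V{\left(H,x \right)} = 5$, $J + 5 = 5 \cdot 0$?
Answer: $-30$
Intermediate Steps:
$J = -5$ ($J = -5 + 5 \cdot 0 = -5 + 0 = -5$)
$- 3 V{\left(6,J \right)} \left(2 - 0\right) = \left(-3\right) 5 \left(2 - 0\right) = - 15 \left(2 + 0\right) = \left(-15\right) 2 = -30$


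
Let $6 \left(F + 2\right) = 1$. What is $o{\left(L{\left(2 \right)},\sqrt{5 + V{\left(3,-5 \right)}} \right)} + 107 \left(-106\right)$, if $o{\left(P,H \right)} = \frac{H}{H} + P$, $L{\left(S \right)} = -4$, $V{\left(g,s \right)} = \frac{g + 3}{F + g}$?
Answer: $-11345$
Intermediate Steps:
$F = - \frac{11}{6}$ ($F = -2 + \frac{1}{6} \cdot 1 = -2 + \frac{1}{6} = - \frac{11}{6} \approx -1.8333$)
$V{\left(g,s \right)} = \frac{3 + g}{- \frac{11}{6} + g}$ ($V{\left(g,s \right)} = \frac{g + 3}{- \frac{11}{6} + g} = \frac{3 + g}{- \frac{11}{6} + g}$)
$o{\left(P,H \right)} = 1 + P$
$o{\left(L{\left(2 \right)},\sqrt{5 + V{\left(3,-5 \right)}} \right)} + 107 \left(-106\right) = \left(1 - 4\right) + 107 \left(-106\right) = -3 - 11342 = -11345$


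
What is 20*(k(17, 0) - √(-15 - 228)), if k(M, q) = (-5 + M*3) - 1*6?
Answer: 800 - 180*I*√3 ≈ 800.0 - 311.77*I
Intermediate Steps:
k(M, q) = -11 + 3*M (k(M, q) = (-5 + 3*M) - 6 = -11 + 3*M)
20*(k(17, 0) - √(-15 - 228)) = 20*((-11 + 3*17) - √(-15 - 228)) = 20*((-11 + 51) - √(-243)) = 20*(40 - 9*I*√3) = 800 - 180*I*√3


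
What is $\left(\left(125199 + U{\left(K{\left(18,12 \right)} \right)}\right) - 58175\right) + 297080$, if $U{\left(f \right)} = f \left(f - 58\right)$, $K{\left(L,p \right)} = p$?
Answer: $363552$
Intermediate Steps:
$U{\left(f \right)} = f \left(-58 + f\right)$
$\left(\left(125199 + U{\left(K{\left(18,12 \right)} \right)}\right) - 58175\right) + 297080 = \left(\left(125199 + 12 \left(-58 + 12\right)\right) - 58175\right) + 297080 = \left(\left(125199 + 12 \left(-46\right)\right) - 58175\right) + 297080 = \left(\left(125199 - 552\right) - 58175\right) + 297080 = \left(124647 - 58175\right) + 297080 = 66472 + 297080 = 363552$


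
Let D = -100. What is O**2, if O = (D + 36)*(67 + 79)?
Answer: 87310336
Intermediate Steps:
O = -9344 (O = (-100 + 36)*(67 + 79) = -64*146 = -9344)
O**2 = (-9344)**2 = 87310336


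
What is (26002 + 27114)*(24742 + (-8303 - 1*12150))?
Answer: 227814524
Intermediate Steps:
(26002 + 27114)*(24742 + (-8303 - 1*12150)) = 53116*(24742 + (-8303 - 12150)) = 53116*(24742 - 20453) = 53116*4289 = 227814524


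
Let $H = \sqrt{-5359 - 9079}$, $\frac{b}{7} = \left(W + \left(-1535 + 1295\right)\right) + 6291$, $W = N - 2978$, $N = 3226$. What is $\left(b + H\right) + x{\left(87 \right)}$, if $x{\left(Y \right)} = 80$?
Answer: $44173 + i \sqrt{14438} \approx 44173.0 + 120.16 i$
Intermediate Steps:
$W = 248$ ($W = 3226 - 2978 = 248$)
$b = 44093$ ($b = 7 \left(\left(248 + \left(-1535 + 1295\right)\right) + 6291\right) = 7 \left(\left(248 - 240\right) + 6291\right) = 7 \left(8 + 6291\right) = 7 \cdot 6299 = 44093$)
$H = i \sqrt{14438}$ ($H = \sqrt{-14438} = i \sqrt{14438} \approx 120.16 i$)
$\left(b + H\right) + x{\left(87 \right)} = \left(44093 + i \sqrt{14438}\right) + 80 = 44173 + i \sqrt{14438}$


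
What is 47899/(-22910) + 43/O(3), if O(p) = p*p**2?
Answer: -308143/618570 ≈ -0.49815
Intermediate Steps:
O(p) = p**3
47899/(-22910) + 43/O(3) = 47899/(-22910) + 43/(3**3) = 47899*(-1/22910) + 43/27 = -47899/22910 + 43*(1/27) = -47899/22910 + 43/27 = -308143/618570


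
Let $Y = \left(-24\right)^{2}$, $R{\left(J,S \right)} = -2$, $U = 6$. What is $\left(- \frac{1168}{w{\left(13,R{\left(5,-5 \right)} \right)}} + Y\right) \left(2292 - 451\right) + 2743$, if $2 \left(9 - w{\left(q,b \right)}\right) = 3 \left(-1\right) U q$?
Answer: $\frac{9414839}{9} \approx 1.0461 \cdot 10^{6}$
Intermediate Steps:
$w{\left(q,b \right)} = 9 + 9 q$ ($w{\left(q,b \right)} = 9 - \frac{3 \left(-1\right) 6 q}{2} = 9 - \frac{\left(-3\right) 6 q}{2} = 9 - \frac{\left(-18\right) q}{2} = 9 + 9 q$)
$Y = 576$
$\left(- \frac{1168}{w{\left(13,R{\left(5,-5 \right)} \right)}} + Y\right) \left(2292 - 451\right) + 2743 = \left(- \frac{1168}{9 + 9 \cdot 13} + 576\right) \left(2292 - 451\right) + 2743 = \left(- \frac{1168}{9 + 117} + 576\right) 1841 + 2743 = \left(- \frac{1168}{126} + 576\right) 1841 + 2743 = \left(\left(-1168\right) \frac{1}{126} + 576\right) 1841 + 2743 = \left(- \frac{584}{63} + 576\right) 1841 + 2743 = \frac{35704}{63} \cdot 1841 + 2743 = \frac{9390152}{9} + 2743 = \frac{9414839}{9}$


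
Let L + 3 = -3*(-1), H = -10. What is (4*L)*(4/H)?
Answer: 0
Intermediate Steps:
L = 0 (L = -3 - 3*(-1) = -3 + 3 = 0)
(4*L)*(4/H) = (4*0)*(4/(-10)) = 0*(4*(-1/10)) = 0*(-2/5) = 0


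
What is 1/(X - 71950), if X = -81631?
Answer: -1/153581 ≈ -6.5112e-6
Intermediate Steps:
1/(X - 71950) = 1/(-81631 - 71950) = 1/(-153581) = -1/153581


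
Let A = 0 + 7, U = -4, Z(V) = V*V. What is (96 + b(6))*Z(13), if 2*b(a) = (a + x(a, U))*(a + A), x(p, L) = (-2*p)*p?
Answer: -56277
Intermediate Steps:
Z(V) = V²
x(p, L) = -2*p²
A = 7
b(a) = (7 + a)*(a - 2*a²)/2 (b(a) = ((a - 2*a²)*(a + 7))/2 = ((a - 2*a²)*(7 + a))/2 = ((7 + a)*(a - 2*a²))/2 = (7 + a)*(a - 2*a²)/2)
(96 + b(6))*Z(13) = (96 + (½)*6*(7 - 13*6 - 2*6²))*13² = (96 + (½)*6*(7 - 78 - 2*36))*169 = (96 + (½)*6*(7 - 78 - 72))*169 = (96 + (½)*6*(-143))*169 = (96 - 429)*169 = -333*169 = -56277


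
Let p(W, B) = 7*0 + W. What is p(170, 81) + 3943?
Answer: 4113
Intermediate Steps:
p(W, B) = W (p(W, B) = 0 + W = W)
p(170, 81) + 3943 = 170 + 3943 = 4113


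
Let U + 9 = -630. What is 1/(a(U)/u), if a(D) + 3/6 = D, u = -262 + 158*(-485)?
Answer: 153784/1279 ≈ 120.24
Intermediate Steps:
U = -639 (U = -9 - 630 = -639)
u = -76892 (u = -262 - 76630 = -76892)
a(D) = -½ + D
1/(a(U)/u) = 1/((-½ - 639)/(-76892)) = 1/(-1279/2*(-1/76892)) = 1/(1279/153784) = 153784/1279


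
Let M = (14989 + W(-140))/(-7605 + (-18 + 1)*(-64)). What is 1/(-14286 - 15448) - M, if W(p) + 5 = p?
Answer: 441364979/193776478 ≈ 2.2777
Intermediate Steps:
W(p) = -5 + p
M = -14844/6517 (M = (14989 + (-5 - 140))/(-7605 + (-18 + 1)*(-64)) = (14989 - 145)/(-7605 - 17*(-64)) = 14844/(-7605 + 1088) = 14844/(-6517) = 14844*(-1/6517) = -14844/6517 ≈ -2.2777)
1/(-14286 - 15448) - M = 1/(-14286 - 15448) - 1*(-14844/6517) = 1/(-29734) + 14844/6517 = -1/29734 + 14844/6517 = 441364979/193776478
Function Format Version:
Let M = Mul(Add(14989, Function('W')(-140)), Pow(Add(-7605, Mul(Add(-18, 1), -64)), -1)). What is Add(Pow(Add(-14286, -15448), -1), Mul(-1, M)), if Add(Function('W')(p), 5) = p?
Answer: Rational(441364979, 193776478) ≈ 2.2777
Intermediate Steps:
Function('W')(p) = Add(-5, p)
M = Rational(-14844, 6517) (M = Mul(Add(14989, Add(-5, -140)), Pow(Add(-7605, Mul(Add(-18, 1), -64)), -1)) = Mul(Add(14989, -145), Pow(Add(-7605, Mul(-17, -64)), -1)) = Mul(14844, Pow(Add(-7605, 1088), -1)) = Mul(14844, Pow(-6517, -1)) = Mul(14844, Rational(-1, 6517)) = Rational(-14844, 6517) ≈ -2.2777)
Add(Pow(Add(-14286, -15448), -1), Mul(-1, M)) = Add(Pow(Add(-14286, -15448), -1), Mul(-1, Rational(-14844, 6517))) = Add(Pow(-29734, -1), Rational(14844, 6517)) = Add(Rational(-1, 29734), Rational(14844, 6517)) = Rational(441364979, 193776478)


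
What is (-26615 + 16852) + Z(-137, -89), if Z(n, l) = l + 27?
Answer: -9825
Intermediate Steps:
Z(n, l) = 27 + l
(-26615 + 16852) + Z(-137, -89) = (-26615 + 16852) + (27 - 89) = -9763 - 62 = -9825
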